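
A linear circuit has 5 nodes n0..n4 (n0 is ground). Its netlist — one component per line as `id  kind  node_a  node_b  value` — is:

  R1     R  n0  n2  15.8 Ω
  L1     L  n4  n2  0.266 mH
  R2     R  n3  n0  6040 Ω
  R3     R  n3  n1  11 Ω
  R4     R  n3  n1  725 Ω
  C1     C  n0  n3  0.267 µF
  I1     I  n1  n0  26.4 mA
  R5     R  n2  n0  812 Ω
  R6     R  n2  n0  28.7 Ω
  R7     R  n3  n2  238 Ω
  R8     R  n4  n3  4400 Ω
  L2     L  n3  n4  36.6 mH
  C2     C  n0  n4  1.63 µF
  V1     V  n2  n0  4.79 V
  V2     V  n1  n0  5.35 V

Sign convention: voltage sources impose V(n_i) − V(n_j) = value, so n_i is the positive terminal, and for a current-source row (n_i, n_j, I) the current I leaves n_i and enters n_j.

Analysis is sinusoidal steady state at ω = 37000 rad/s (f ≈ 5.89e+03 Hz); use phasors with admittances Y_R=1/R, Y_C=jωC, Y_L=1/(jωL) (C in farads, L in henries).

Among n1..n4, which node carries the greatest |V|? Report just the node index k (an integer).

4

MNA unknowns: 4 node voltages V₁..V_4 plus 2 source currents (V1, V2)
R1: Y=0.06329+0.000j on G[0,2]
L1: Y=0.000-0.1016j on G[4,2]
R2: Y=0.0001656+0.000j on G[3,0]
R3: Y=0.09091+0.000j on G[3,1]
R4: Y=0.001379+0.000j on G[3,1]
C1: Y=0.000+0.009879j on G[0,3]
I1: z[1]−=0.0264, z[0]+=0.0264
R5: Y=0.001232+0.000j on G[2,0]
R6: Y=0.03484+0.000j on G[2,0]
R7: Y=0.004202+0.000j on G[3,2]
R8: Y=0.0002273+0.000j on G[4,3]
L2: Y=0.000-0.0007384j on G[3,4]
C2: Y=0.000+0.06031j on G[0,4]
V1: row V2−V0=4.79, i_V1 at 2,0
V2: row V1−V0=5.35, i_V2 at 1,0
solve → V1=5.350+0.000j, V2=4.790+0.000j, V3=5.276-0.5868j, V4=11.67-0.04491j
aux → i_V1=-0.4785-0.7019j, i_V2=-0.03326-0.05416j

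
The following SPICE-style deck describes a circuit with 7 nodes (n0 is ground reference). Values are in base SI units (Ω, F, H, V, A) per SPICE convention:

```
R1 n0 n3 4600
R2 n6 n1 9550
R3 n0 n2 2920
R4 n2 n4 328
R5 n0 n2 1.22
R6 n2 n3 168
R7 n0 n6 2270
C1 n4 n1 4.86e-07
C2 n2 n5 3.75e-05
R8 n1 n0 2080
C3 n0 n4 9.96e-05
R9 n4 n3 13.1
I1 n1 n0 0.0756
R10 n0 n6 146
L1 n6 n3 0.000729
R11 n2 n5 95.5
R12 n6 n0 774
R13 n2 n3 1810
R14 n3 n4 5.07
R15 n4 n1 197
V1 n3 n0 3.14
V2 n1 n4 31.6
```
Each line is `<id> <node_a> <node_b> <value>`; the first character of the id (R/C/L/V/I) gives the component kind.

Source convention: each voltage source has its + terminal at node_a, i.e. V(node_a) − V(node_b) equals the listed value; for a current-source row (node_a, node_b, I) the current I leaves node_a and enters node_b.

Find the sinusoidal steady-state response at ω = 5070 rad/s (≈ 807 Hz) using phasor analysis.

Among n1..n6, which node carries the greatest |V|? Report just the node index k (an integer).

1

Apply KCL at each of the 6 non-ground nodes and solve the resulting linear system.
Node n1: branches {R2, C1, R8, I1, R15, V2} → V_1 = 32.24-1.165j
Node n2: branches {R3, R4, R5, R6, C2, R11, R13} → V_2 = 0.02697-0.004280j
Node n3: branches {R1, R6, R9, L1, R13, R14, V1} → V_3 = 3.140+0.000j
Node n4: branches {R4, C1, C3, R9, R14, R15, V2} → V_4 = 0.6393-1.165j
Node n5: branches {C2, R11} → V_5 = 0.02697-0.004280j
Node n6: branches {R2, R7, R10, L1, R12} → V_6 = 3.138-0.08826j
Source currents: i(V1)=-0.7289-0.3180j, i(V2)=-0.2546-0.07719j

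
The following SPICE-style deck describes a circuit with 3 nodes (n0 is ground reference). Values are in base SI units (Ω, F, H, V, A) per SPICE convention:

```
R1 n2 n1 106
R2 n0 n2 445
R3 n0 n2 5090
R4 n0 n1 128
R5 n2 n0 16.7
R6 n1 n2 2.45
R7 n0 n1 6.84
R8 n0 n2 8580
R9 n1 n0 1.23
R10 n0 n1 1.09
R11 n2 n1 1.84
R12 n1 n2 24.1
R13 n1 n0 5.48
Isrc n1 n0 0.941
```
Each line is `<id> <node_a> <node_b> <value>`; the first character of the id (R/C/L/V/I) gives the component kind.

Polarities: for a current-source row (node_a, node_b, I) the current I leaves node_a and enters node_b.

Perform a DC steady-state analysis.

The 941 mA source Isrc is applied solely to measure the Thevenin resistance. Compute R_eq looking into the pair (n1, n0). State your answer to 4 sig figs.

Apply KCL at each of the 2 non-ground nodes and solve the resulting linear system.
Node n1: branches {R1, R4, R6, R7, R9, R10, R11, R12, R13, Isrc} → V_1 = -0.4427
Node n2: branches {R1, R2, R3, R5, R6, R8, R11, R12} → V_2 = -0.4167

R_eq = 0.4704 Ω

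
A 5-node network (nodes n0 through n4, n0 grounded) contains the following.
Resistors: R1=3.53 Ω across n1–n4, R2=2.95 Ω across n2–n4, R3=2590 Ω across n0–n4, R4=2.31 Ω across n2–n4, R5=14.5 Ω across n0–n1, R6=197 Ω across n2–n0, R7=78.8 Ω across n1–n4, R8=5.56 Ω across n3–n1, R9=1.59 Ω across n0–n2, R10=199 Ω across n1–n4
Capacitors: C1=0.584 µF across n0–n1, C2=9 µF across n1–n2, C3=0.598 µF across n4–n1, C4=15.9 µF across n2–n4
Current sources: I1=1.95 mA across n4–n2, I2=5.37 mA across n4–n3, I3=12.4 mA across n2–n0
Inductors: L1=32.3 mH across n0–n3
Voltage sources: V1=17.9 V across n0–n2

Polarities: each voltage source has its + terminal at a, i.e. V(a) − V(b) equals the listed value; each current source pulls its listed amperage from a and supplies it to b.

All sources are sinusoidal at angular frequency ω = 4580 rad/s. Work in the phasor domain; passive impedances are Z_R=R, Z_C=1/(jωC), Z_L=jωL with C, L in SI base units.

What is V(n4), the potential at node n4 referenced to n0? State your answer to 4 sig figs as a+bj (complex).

-16.74-0.3248j V

Element admittances at ω=4580 rad/s:
  Y(R1) = 0.2833+0.000j S between n1,n4
  Y(R2) = 0.3390+0.000j S between n2,n4
  Y(R3) = 0.0003861+0.000j S between n0,n4
  Y(R4) = 0.4329+0.000j S between n2,n4
  Y(C1) = 0.000+0.002675j S between n0,n1
  Y(R5) = 0.06897+0.000j S between n0,n1
  Y(R6) = 0.005076+0.000j S between n2,n0
  Y(R7) = 0.01269+0.000j S between n1,n4
  Y(R8) = 0.1799+0.000j S between n3,n1
  I1: injects 0.00195 A into n2 (from n4)
  I2: injects 0.00537 A into n3 (from n4)
  Y(R9) = 0.6289+0.000j S between n0,n2
  I3: injects 0.0124 A into n0 (from n2)
  Y(C2) = 0.000+0.04122j S between n1,n2
  Y(R10) = 0.005025+0.000j S between n1,n4
  Y(C3) = 0.000+0.002739j S between n4,n1
  Y(L1) = 0.000-0.006760j S between n0,n3
  Y(C4) = 0.000+0.07282j S between n2,n4
  V1: constraint V(n0)−V(n2) = 17.9
Assemble and solve the 5×5 MNA system:
  V(n1)=-13.69-0.9054j  V(n2)=-17.90+0.000j  V(n3)=-13.61-1.417j  V(n4)=-16.74-0.3248j
  i(V1)=-12.29-0.007199j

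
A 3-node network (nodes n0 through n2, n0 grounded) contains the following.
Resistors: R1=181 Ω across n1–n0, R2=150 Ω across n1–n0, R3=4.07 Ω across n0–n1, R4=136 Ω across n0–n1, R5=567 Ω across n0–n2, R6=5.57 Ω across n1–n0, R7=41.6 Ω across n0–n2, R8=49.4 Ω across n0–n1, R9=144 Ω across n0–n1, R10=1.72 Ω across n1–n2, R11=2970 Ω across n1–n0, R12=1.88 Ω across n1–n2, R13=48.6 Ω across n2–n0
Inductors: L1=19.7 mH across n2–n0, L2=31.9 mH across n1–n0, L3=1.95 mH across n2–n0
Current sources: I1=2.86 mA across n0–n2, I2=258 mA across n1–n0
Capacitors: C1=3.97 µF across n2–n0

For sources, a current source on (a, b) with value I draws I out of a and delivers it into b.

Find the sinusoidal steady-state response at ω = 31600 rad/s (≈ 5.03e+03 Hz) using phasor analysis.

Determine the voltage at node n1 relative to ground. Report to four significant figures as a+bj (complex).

-0.4694+0.08639j V

MNA unknowns: 2 node voltages V₁..V_2
R1: Y=0.005525+0.000j on G[1,0]
R2: Y=0.006667+0.000j on G[1,0]
R3: Y=0.2457+0.000j on G[0,1]
R4: Y=0.007353+0.000j on G[0,1]
R5: Y=0.001764+0.000j on G[0,2]
L1: Y=0.000-0.001606j on G[2,0]
R6: Y=0.1795+0.000j on G[1,0]
R7: Y=0.02404+0.000j on G[0,2]
R8: Y=0.02024+0.000j on G[0,1]
L2: Y=0.000-0.0009920j on G[1,0]
L3: Y=0.000-0.01623j on G[2,0]
R9: Y=0.006944+0.000j on G[0,1]
R10: Y=0.5814+0.000j on G[1,2]
R11: Y=0.0003367+0.000j on G[1,0]
I1: z[0]−=0.00286, z[2]+=0.00286
R12: Y=0.5319+0.000j on G[1,2]
R13: Y=0.02058+0.000j on G[2,0]
C1: Y=0.000+0.1255j on G[2,0]
I2: z[1]−=0.258, z[0]+=0.258
solve → V1=-0.4694+0.08639j, V2=-0.4367+0.1235j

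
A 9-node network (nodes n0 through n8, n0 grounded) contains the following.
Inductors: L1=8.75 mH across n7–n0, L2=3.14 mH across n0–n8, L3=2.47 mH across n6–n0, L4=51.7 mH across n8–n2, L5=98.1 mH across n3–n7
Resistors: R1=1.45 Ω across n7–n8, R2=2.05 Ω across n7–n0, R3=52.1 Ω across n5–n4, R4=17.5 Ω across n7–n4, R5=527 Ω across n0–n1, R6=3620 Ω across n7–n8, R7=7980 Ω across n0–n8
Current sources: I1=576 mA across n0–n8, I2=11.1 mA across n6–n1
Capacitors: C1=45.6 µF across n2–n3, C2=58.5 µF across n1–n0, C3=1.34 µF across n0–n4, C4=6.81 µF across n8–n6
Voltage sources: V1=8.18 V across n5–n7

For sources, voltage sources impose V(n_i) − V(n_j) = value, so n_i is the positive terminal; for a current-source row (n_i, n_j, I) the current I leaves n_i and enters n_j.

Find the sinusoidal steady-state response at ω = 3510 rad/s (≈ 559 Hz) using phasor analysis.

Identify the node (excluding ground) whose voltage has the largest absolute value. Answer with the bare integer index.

5

Element admittances at ω=3510 rad/s:
  Y(L1) = 0.000-0.03256j S between n7,n0
  Y(R1) = 0.6897+0.000j S between n7,n8
  I1: injects 0.576 A into n8 (from n0)
  Y(L2) = 0.000-0.09073j S between n0,n8
  Y(L3) = 0.000-0.1153j S between n6,n0
  Y(R2) = 0.4878+0.000j S between n7,n0
  Y(C1) = 0.000+0.1601j S between n2,n3
  Y(C2) = 0.000+0.2053j S between n1,n0
  Y(L4) = 0.000-0.005511j S between n8,n2
  Y(R3) = 0.01919+0.000j S between n5,n4
  Y(R4) = 0.05714+0.000j S between n7,n4
  Y(C3) = 0.000+0.004703j S between n0,n4
  Y(R5) = 0.001898+0.000j S between n0,n1
  Y(L5) = 0.000-0.002904j S between n3,n7
  Y(R6) = 0.0002762+0.000j S between n7,n8
  Y(R7) = 0.0001253+0.000j S between n0,n8
  Y(C4) = 0.000+0.02390j S between n8,n6
  I2: injects 0.0111 A into n1 (from n6)
  V1: constraint V(n5)−V(n7) = 8.18
Assemble and solve the 9×9 MNA system:
  V(n1)=0.0004995-0.05405j  V(n2)=1.632+0.3914j  V(n3)=1.642+0.3935j  V(n4)=3.174+0.08527j  V(n5)=9.292+0.2809j  V(n6)=-0.4995-0.2392j  V(n7)=1.112+0.2809j  V(n8)=1.911+0.4508j
  i(V1)=-0.1174-0.003754j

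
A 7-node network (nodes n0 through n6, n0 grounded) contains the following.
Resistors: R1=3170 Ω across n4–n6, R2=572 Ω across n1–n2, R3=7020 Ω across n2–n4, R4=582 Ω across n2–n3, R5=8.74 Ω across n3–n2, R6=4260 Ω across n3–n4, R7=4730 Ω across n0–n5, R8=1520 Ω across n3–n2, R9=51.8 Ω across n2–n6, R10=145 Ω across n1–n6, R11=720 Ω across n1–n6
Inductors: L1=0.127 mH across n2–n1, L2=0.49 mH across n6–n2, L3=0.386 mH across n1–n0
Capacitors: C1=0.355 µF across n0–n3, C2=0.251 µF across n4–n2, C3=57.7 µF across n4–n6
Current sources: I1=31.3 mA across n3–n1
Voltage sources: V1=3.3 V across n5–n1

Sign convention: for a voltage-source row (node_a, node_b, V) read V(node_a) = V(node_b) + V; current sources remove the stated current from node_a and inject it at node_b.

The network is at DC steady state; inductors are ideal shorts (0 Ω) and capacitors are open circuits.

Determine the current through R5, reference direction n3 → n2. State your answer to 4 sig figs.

-0.03062 A

Apply KCL at each of the 6 non-ground nodes and solve the resulting linear system.
Node n1: branches {R2, L1, I1, R10, R11, L3, V1} → V_1 = 0.000
Node n2: branches {R2, L1, R3, L2, R4, R5, C2, R8, R9} → V_2 = 0.000
Node n3: branches {C1, R4, R5, R6, R8, I1} → V_3 = -0.2676
Node n4: branches {R1, R3, R6, C2, C3} → V_4 = -0.09070
Node n5: branches {R7, V1} → V_5 = 3.300
Node n6: branches {R1, L2, R9, R10, R11, C3} → V_6 = 0.000
Source currents: i(L1)=-0.03130, i(L2)=-2.861e-05, i(L3)=-0.0006977, i(V1)=-0.0006977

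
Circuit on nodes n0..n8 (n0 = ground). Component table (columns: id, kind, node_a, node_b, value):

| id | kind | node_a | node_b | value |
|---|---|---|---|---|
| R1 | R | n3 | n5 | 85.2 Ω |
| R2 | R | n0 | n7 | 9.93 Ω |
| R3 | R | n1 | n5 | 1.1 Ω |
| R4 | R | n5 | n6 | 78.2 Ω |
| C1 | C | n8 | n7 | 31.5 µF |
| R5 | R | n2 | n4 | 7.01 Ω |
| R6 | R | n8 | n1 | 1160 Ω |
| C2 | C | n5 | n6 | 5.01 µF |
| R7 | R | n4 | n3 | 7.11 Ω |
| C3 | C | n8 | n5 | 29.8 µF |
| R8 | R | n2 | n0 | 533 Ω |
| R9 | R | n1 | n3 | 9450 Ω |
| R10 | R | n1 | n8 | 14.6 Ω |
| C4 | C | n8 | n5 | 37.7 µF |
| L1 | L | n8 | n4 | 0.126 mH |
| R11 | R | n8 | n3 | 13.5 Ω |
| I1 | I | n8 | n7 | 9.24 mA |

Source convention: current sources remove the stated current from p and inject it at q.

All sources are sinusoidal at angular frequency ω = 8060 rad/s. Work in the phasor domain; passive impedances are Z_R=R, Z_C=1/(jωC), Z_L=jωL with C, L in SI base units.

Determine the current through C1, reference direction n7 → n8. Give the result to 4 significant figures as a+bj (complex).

0.009240+6.617e-05j A

MNA unknowns: 8 node voltages V₁..V_8
R1: Y=0.01174+0.000j on G[3,5]
R2: Y=0.1007+0.000j on G[0,7]
R3: Y=0.9091+0.000j on G[1,5]
R4: Y=0.01279+0.000j on G[5,6]
C1: Y=0.000+0.2539j on G[8,7]
R5: Y=0.1427+0.000j on G[2,4]
R6: Y=0.0008621+0.000j on G[8,1]
C2: Y=0.000+0.04038j on G[5,6]
R7: Y=0.1406+0.000j on G[4,3]
C3: Y=0.000+0.2402j on G[8,5]
R8: Y=0.001876+0.000j on G[2,0]
R9: Y=0.0001058+0.000j on G[1,3]
R10: Y=0.06849+0.000j on G[1,8]
C4: Y=0.000+0.3039j on G[8,5]
L1: Y=0.000-0.9847j on G[8,4]
R11: Y=0.07407+0.000j on G[8,3]
I1: z[8]−=0.00924, z[7]+=0.00924
solve → V1=-0.0002570+0.03573j, V2=-0.0001876+0.03527j, V3=-0.0002155+0.03573j, V4=-0.0001901+0.03573j, V5=-0.0002570+0.03573j, V6=-0.0002570+0.03573j, V7=3.496e-06-0.0006571j, V8=-0.0002571+0.03574j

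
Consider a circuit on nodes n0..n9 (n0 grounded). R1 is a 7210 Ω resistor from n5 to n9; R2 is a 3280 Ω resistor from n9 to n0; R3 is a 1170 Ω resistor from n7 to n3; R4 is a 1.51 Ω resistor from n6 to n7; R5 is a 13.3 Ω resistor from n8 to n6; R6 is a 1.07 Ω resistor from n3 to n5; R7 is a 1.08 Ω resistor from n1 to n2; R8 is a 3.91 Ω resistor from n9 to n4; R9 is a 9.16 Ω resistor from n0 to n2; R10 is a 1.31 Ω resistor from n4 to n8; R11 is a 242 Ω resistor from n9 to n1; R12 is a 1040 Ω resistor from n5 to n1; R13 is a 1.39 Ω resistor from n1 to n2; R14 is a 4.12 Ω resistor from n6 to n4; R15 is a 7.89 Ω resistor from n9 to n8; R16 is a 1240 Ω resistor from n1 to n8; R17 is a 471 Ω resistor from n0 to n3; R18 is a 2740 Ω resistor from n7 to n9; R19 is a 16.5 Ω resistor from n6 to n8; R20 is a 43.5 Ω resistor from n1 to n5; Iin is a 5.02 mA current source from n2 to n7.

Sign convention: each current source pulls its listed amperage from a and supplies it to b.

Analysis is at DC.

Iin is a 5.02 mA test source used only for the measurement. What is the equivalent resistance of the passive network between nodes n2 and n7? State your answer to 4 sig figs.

MNA unknowns: 9 node voltages V₁..V_9
R1: Y=0.0001387 on G[5,9]
R2: Y=0.0003049 on G[9,0]
R3: Y=0.0008547 on G[7,3]
R4: Y=0.6623 on G[6,7]
R5: Y=0.07519 on G[8,6]
R6: Y=0.9346 on G[3,5]
R7: Y=0.9259 on G[1,2]
R8: Y=0.2558 on G[9,4]
R9: Y=0.1092 on G[0,2]
R10: Y=0.7634 on G[4,8]
R11: Y=0.004132 on G[9,1]
R12: Y=0.0009615 on G[5,1]
R13: Y=0.7194 on G[1,2]
R14: Y=0.2427 on G[6,4]
R15: Y=0.1267 on G[9,8]
R16: Y=0.0008065 on G[1,8]
R17: Y=0.002123 on G[0,3]
R18: Y=0.0003650 on G[7,9]
R19: Y=0.06061 on G[6,8]
R20: Y=0.02299 on G[1,5]
Iin: z[2]−=0.00502, z[7]+=0.00502
solve → V1=1.121e-05, V2=-0.002851, V3=0.03101, V4=0.8145, V5=0.03035, V6=0.8258, V7=0.8324, V8=0.8142, V9=0.8048

R_eq = 166.4 Ω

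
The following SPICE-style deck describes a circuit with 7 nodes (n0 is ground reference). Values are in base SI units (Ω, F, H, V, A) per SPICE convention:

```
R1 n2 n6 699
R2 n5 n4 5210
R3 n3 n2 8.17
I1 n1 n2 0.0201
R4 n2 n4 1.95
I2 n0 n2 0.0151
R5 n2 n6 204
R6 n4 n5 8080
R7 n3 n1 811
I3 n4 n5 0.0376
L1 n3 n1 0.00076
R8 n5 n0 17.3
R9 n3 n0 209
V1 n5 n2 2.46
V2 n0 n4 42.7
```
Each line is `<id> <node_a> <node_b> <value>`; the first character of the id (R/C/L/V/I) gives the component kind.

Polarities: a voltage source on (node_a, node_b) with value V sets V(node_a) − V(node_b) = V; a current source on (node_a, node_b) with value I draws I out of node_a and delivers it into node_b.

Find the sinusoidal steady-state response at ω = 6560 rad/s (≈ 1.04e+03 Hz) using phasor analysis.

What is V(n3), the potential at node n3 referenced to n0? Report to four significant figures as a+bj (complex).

MNA unknowns: 6 node voltages V₁..V_6 plus 2 source currents (V1, V2)
R1: Y=0.001431+0.000j on G[2,6]
R2: Y=0.0001919+0.000j on G[5,4]
R3: Y=0.1224+0.000j on G[3,2]
I1: z[1]−=0.0201, z[2]+=0.0201
R4: Y=0.5128+0.000j on G[2,4]
I2: z[0]−=0.0151, z[2]+=0.0151
R5: Y=0.004902+0.000j on G[2,6]
R6: Y=0.0001238+0.000j on G[4,5]
R7: Y=0.001233+0.000j on G[3,1]
I3: z[4]−=0.0376, z[5]+=0.0376
L1: Y=0.000-0.2006j on G[3,1]
R8: Y=0.05780+0.000j on G[5,0]
R9: Y=0.004785+0.000j on G[3,0]
V1: row V5−V2=2.46, i_V1 at 5,2
V2: row V0−V4=42.7, i_V2 at 0,4
solve → V1=-36.95-0.1002j, V2=-38.23+0.000j, V3=-36.95+0.000j, V4=-42.70+0.000j, V5=-35.77+0.000j, V6=-38.23+0.000j
aux → i_V1=2.103+0.000j, i_V2=-2.259+0.000j

-36.95+0.000j V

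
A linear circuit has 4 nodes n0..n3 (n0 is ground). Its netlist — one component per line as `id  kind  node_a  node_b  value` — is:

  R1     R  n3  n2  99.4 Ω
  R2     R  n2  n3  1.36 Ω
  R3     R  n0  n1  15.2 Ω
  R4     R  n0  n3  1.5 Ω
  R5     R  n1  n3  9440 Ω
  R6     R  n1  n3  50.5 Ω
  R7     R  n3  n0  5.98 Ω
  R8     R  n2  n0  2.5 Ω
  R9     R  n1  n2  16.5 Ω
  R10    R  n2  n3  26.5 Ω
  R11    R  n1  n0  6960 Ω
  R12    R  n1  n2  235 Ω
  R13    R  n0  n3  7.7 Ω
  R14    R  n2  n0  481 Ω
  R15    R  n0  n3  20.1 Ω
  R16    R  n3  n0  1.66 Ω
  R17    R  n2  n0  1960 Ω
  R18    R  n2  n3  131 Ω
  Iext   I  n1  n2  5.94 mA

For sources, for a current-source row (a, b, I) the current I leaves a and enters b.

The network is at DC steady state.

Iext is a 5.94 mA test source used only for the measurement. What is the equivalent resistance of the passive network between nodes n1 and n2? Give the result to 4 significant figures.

R_eq = 6.929 Ω

MNA unknowns: 3 node voltages V₁..V_3
R1: Y=0.01006 on G[3,2]
R2: Y=0.7353 on G[2,3]
R3: Y=0.06579 on G[0,1]
R4: Y=0.6667 on G[0,3]
R5: Y=0.0001059 on G[1,3]
R6: Y=0.01980 on G[1,3]
R7: Y=0.1672 on G[3,0]
R8: Y=0.4000 on G[2,0]
R9: Y=0.06061 on G[1,2]
R10: Y=0.03774 on G[2,3]
R11: Y=0.0001437 on G[1,0]
R12: Y=0.004255 on G[1,2]
R13: Y=0.1299 on G[0,3]
R14: Y=0.002079 on G[2,0]
R15: Y=0.04975 on G[0,3]
R16: Y=0.6024 on G[3,0]
R17: Y=0.0005102 on G[2,0]
R18: Y=0.007634 on G[2,3]
Iext: z[1]−=0.00594, z[2]+=0.00594
solve → V1=-0.03793, V2=0.003232, V3=0.0007422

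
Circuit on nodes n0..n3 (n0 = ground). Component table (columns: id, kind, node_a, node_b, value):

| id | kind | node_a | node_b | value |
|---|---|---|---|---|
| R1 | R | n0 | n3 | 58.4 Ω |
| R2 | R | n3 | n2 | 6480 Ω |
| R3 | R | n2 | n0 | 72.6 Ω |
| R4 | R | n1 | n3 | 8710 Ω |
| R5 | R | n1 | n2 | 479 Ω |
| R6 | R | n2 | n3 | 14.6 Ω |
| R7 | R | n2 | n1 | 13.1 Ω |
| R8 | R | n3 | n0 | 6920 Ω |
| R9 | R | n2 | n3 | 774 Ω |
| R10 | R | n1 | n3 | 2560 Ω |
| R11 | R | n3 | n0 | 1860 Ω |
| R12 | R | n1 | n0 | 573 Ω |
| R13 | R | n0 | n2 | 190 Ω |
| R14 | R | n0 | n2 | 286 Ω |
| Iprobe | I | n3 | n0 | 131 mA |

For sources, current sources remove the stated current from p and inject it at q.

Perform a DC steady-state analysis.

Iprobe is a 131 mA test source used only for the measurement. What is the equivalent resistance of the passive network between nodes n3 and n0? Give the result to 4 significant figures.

MNA unknowns: 3 node voltages V₁..V_3
R1: Y=0.01712 on G[0,3]
R2: Y=0.0001543 on G[3,2]
R3: Y=0.01377 on G[2,0]
R4: Y=0.0001148 on G[1,3]
R5: Y=0.002088 on G[1,2]
R6: Y=0.06849 on G[2,3]
R7: Y=0.07634 on G[2,1]
R8: Y=0.0001445 on G[3,0]
R9: Y=0.001292 on G[2,3]
R10: Y=0.0003906 on G[1,3]
R11: Y=0.0005376 on G[3,0]
R12: Y=0.001745 on G[1,0]
R13: Y=0.005263 on G[0,2]
R14: Y=0.003497 on G[0,2]
Iprobe: z[3]−=0.131, z[0]+=0.131
solve → V1=-2.666, V2=-2.719, V3=-3.655

R_eq = 27.90 Ω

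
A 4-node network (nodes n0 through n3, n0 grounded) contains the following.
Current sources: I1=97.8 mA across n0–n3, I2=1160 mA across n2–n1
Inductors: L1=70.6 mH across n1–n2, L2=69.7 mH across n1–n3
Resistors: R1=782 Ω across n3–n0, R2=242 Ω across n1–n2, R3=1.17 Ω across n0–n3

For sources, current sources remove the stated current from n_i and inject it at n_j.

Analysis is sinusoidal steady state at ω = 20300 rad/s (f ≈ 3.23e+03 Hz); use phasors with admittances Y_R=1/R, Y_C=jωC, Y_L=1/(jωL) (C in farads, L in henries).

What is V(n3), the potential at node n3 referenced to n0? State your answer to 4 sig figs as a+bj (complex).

0.1143+0.000j V

MNA unknowns: 3 node voltages V₁..V_3
I1: z[0]−=0.0978, z[3]+=0.0978
L1: Y=0.000-0.0006977j on G[1,2]
R1: Y=0.001279+0.000j on G[3,0]
R2: Y=0.004132+0.000j on G[1,2]
L2: Y=0.000-0.0007068j on G[1,3]
R3: Y=0.8547+0.000j on G[0,3]
I2: z[2]−=1.16, z[1]+=1.16
solve → V1=0.1143+0.000j, V2=-272.8-46.09j, V3=0.1143+0.000j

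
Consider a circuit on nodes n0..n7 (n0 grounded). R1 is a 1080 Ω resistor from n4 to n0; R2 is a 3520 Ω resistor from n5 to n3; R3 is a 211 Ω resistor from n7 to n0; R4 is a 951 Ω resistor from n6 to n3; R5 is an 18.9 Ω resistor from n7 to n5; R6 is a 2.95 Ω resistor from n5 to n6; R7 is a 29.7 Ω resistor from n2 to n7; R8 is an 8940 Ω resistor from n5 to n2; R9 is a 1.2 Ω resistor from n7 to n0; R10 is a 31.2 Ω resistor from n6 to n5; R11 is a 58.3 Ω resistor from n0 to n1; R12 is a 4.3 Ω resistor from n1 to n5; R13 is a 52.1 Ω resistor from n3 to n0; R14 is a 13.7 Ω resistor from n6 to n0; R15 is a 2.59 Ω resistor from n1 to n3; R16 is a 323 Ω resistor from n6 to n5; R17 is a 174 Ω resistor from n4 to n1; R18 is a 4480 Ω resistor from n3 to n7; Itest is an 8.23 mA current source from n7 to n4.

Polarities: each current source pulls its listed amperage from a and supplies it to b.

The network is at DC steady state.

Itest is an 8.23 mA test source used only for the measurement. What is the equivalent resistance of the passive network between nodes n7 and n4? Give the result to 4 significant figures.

Apply KCL at each of the 7 non-ground nodes and solve the resulting linear system.
Node n1: branches {R11, R12, R15, R17} → V_1 = 0.06046
Node n2: branches {R7, R8} → V_2 = -0.006710
Node n3: branches {R2, R4, R13, R15, R18} → V_3 = 0.05749
Node n4: branches {R1, R17, Itest} → V_4 = 1.285
Node n5: branches {R2, R5, R6, R8, R10, R12, R16} → V_5 = 0.03959
Node n6: branches {R4, R6, R10, R14, R16} → V_6 = 0.03318
Node n7: branches {R3, R5, R7, R9, R18, Itest} → V_7 = -0.006864

R_eq = 157.0 Ω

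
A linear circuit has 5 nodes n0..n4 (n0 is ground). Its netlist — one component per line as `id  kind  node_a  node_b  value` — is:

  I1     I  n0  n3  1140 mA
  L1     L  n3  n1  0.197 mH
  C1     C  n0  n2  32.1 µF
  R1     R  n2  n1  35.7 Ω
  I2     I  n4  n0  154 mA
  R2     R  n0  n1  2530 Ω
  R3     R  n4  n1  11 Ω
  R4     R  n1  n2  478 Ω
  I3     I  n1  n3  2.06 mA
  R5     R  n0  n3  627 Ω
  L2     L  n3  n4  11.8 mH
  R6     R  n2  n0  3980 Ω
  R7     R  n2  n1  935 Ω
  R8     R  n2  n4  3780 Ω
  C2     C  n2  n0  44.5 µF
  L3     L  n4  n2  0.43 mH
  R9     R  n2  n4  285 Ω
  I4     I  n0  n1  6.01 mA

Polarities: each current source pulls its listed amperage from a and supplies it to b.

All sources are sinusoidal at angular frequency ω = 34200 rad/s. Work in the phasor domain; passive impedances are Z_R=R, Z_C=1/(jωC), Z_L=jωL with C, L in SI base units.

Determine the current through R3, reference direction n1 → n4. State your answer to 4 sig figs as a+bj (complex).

MNA unknowns: 4 node voltages V₁..V_4
I1: z[0]−=1.14, z[3]+=1.14
L1: Y=0.000-0.1484j on G[3,1]
C1: Y=0.000+1.098j on G[0,2]
R1: Y=0.02801+0.000j on G[2,1]
I2: z[4]−=0.154, z[0]+=0.154
R2: Y=0.0003953+0.000j on G[0,1]
R3: Y=0.09091+0.000j on G[4,1]
R4: Y=0.002092+0.000j on G[1,2]
I3: z[1]−=0.00206, z[3]+=0.00206
R5: Y=0.001595+0.000j on G[0,3]
L2: Y=0.000-0.002478j on G[3,4]
R6: Y=0.0002513+0.000j on G[2,0]
R7: Y=0.001070+0.000j on G[2,1]
R8: Y=0.0002646+0.000j on G[2,4]
C2: Y=0.000+1.522j on G[2,0]
L3: Y=0.000-0.06800j on G[4,2]
R9: Y=0.003509+0.000j on G[2,4]
I4: z[0]−=0.00601, z[1]+=0.00601
solve → V1=11.87+5.996j, V2=-0.009073-0.3697j, V3=11.88+13.47j, V4=3.737+8.219j

0.7391-0.2021j A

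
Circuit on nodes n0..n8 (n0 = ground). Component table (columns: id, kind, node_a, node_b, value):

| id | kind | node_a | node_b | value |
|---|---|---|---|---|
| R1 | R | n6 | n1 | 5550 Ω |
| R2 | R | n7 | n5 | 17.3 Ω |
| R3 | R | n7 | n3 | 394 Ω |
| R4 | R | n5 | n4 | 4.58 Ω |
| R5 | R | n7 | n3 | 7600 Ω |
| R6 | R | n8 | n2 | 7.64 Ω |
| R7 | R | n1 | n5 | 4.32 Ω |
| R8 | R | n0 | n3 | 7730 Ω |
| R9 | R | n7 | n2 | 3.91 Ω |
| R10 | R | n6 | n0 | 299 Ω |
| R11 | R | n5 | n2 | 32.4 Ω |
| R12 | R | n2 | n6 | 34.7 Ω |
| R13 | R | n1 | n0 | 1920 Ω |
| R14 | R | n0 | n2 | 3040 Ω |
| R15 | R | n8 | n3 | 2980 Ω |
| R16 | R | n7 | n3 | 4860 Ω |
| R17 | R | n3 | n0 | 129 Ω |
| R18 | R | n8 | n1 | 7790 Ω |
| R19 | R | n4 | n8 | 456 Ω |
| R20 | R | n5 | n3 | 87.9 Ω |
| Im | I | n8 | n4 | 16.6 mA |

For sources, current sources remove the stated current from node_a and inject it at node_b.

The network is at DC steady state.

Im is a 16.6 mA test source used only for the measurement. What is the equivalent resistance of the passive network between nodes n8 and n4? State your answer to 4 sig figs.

R_eq = 23.15 Ω

Apply KCL at each of the 8 non-ground nodes and solve the resulting linear system.
Node n1: branches {R1, R7, R13, R18} → V_1 = 0.09234
Node n2: branches {R6, R9, R11, R12, R14} → V_2 = -0.09990
Node n3: branches {R3, R5, R8, R15, R16, R17, R20} → V_3 = 0.03562
Node n4: branches {R4, R19, Im} → V_4 = 0.1650
Node n5: branches {R2, R4, R7, R11, R20} → V_5 = 0.09286
Node n6: branches {R1, R10, R12} → V_6 = -0.08850
Node n7: branches {R2, R3, R5, R9, R16} → V_7 = -0.06346
Node n8: branches {R6, R15, R18, R19, Im} → V_8 = -0.2193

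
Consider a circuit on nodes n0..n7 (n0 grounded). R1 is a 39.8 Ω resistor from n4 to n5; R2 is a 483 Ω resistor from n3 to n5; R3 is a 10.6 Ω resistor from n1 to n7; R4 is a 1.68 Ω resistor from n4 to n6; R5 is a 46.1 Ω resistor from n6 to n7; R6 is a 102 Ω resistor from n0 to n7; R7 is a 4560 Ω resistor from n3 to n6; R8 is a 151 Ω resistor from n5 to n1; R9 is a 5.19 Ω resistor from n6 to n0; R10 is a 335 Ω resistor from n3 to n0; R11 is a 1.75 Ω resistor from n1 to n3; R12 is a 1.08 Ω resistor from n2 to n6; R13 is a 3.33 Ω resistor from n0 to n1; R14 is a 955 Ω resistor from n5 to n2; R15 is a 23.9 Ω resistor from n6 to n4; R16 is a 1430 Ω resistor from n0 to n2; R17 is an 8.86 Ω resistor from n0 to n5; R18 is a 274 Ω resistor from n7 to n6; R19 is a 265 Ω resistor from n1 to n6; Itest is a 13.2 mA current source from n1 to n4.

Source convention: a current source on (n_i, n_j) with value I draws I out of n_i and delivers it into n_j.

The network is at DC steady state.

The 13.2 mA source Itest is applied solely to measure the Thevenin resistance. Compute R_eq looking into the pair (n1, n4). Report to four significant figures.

R_eq = 7.846 Ω

Apply KCL at each of the 7 non-ground nodes and solve the resulting linear system.
Node n1: branches {R3, R8, R11, R13, R19, Itest} → V_1 = -0.03511
Node n2: branches {R12, R14, R16} → V_2 = 0.04997
Node n3: branches {R2, R7, R10, R11} → V_3 = -0.03473
Node n4: branches {R1, R4, R15, Itest} → V_4 = 0.06847
Node n5: branches {R1, R2, R8, R14, R17} → V_5 = 0.009938
Node n6: branches {R4, R5, R7, R9, R12, R15, R18, R19} → V_6 = 0.05005
Node n7: branches {R3, R5, R6, R18} → V_7 = -0.01578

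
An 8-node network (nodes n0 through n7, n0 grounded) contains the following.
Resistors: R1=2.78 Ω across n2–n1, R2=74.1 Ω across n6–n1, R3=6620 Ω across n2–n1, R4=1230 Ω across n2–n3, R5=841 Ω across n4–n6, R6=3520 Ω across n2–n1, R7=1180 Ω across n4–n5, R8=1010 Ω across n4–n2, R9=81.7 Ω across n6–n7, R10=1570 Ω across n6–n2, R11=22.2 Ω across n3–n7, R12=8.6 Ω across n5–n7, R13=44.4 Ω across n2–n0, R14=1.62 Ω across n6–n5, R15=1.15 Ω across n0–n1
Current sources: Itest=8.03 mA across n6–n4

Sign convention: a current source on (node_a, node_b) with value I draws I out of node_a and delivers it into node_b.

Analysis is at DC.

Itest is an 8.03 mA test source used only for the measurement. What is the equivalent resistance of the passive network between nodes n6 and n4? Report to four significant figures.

MNA unknowns: 7 node voltages V₁..V_7
R1: Y=0.3597 on G[2,1]
R2: Y=0.01350 on G[6,1]
R3: Y=0.0001511 on G[2,1]
R4: Y=0.0008130 on G[2,3]
R5: Y=0.001189 on G[4,6]
R6: Y=0.0002841 on G[2,1]
R7: Y=0.0008475 on G[4,5]
R8: Y=0.0009901 on G[4,2]
R9: Y=0.01224 on G[6,7]
R10: Y=0.0006369 on G[6,2]
R11: Y=0.04505 on G[3,7]
R12: Y=0.1163 on G[5,7]
R13: Y=0.02252 on G[2,0]
R14: Y=0.6173 on G[6,5]
R15: Y=0.8696 on G[0,1]
Itest: z[6]−=0.00803, z[4]+=0.00803
solve → V1=-0.0001497, V2=0.005781, V3=-0.1605, V4=2.543, V5=-0.1642, V6=-0.1681, V7=-0.1635

R_eq = 337.6 Ω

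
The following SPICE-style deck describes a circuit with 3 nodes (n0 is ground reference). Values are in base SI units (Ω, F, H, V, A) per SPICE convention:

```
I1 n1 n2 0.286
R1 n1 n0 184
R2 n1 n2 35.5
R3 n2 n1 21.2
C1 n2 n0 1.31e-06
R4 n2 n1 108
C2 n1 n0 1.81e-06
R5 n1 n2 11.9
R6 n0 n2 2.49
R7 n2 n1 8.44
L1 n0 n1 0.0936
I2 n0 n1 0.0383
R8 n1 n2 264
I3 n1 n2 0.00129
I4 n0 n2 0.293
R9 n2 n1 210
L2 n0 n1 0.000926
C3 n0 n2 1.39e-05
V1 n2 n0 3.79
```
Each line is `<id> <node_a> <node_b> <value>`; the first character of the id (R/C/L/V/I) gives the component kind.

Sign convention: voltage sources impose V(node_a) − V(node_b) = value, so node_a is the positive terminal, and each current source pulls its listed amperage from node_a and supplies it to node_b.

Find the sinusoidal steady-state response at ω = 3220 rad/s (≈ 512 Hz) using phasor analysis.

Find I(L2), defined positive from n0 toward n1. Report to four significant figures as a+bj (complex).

Element admittances at ω=3220 rad/s:
  I1: injects 0.286 A into n2 (from n1)
  Y(R1) = 0.005435+0.000j S between n1,n0
  Y(R2) = 0.02817+0.000j S between n1,n2
  Y(R3) = 0.04717+0.000j S between n2,n1
  Y(C1) = 0.000+0.004218j S between n2,n0
  Y(R4) = 0.009259+0.000j S between n2,n1
  Y(C2) = 0.000+0.005828j S between n1,n0
  Y(R5) = 0.08403+0.000j S between n1,n2
  Y(R6) = 0.4016+0.000j S between n0,n2
  Y(R7) = 0.1185+0.000j S between n2,n1
  Y(L1) = 0.000-0.003318j S between n0,n1
  I2: injects 0.0383 A into n1 (from n0)
  Y(R8) = 0.003788+0.000j S between n1,n2
  I3: injects 0.00129 A into n2 (from n1)
  I4: injects 0.293 A into n2 (from n0)
  Y(R9) = 0.004762+0.000j S between n2,n1
  Y(L2) = 0.000-0.3354j S between n0,n1
  Y(C3) = 0.000+0.04476j S between n0,n2
  V1: constraint V(n2)−V(n0) = 3.79
Assemble and solve the 3×3 MNA system:
  V(n1)=1.303+1.440j  V(n2)=3.790+0.000j
  i(V1)=-1.677+0.2402j

-0.4830+0.4369j A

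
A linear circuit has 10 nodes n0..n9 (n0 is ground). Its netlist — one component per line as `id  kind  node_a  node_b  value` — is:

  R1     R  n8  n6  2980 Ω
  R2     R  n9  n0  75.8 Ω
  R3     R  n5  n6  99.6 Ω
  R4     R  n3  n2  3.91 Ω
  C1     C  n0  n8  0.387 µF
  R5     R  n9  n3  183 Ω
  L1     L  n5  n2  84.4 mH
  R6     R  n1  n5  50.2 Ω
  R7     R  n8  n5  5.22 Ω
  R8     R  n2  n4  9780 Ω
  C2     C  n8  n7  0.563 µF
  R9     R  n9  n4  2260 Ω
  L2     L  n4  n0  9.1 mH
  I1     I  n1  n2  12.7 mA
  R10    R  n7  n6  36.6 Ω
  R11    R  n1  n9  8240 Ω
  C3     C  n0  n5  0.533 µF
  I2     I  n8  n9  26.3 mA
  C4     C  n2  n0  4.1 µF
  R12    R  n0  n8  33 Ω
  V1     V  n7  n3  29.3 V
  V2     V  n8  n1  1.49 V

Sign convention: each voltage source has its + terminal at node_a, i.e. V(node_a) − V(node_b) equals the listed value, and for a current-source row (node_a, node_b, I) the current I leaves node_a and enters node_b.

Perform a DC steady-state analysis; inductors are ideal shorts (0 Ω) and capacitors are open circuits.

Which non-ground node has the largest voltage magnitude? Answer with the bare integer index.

Element admittances at DC:
  Y(R1) = 0.0003356 S between n8,n6
  Y(R2) = 0.01319 S between n9,n0
  Y(R3) = 0.01004 S between n5,n6
  Y(R4) = 0.2558 S between n3,n2
  Y(C1) = 0.000 S between n0,n8
  Y(R5) = 0.005464 S between n9,n3
  L1: short n5↔n2 (DC inductor)
  Y(R6) = 0.01992 S between n1,n5
  Y(R7) = 0.1916 S between n8,n5
  Y(R8) = 0.0001022 S between n2,n4
  Y(C2) = 0.000 S between n8,n7
  Y(R9) = 0.0004425 S between n9,n4
  L2: short n4↔n0 (DC inductor)
  I1: injects 0.0127 A into n2 (from n1)
  Y(R10) = 0.02732 S between n7,n6
  Y(R11) = 0.0001214 S between n1,n9
  Y(C3) = 0.000 S between n0,n5
  I2: injects 0.0263 A into n9 (from n8)
  Y(C4) = 0.000 S between n2,n0
  Y(R12) = 0.03030 S between n0,n8
  V1: constraint V(n7)−V(n3) = 29.3
  V2: constraint V(n8)−V(n1) = 1.49
Assemble and solve the 13×13 MNA system:
  V(n1)=-1.934  V(n2)=-0.4977  V(n3)=-1.287  V(n4)=0.000  V(n5)=-0.4977  V(n6)=20.17  V(n7)=28.01  V(n8)=-0.4438  V(n9)=0.9901
  i(L1)=0.1892  i(L2)=0.0003872  i(V1)=-0.2144  i(V2)=-0.01626

7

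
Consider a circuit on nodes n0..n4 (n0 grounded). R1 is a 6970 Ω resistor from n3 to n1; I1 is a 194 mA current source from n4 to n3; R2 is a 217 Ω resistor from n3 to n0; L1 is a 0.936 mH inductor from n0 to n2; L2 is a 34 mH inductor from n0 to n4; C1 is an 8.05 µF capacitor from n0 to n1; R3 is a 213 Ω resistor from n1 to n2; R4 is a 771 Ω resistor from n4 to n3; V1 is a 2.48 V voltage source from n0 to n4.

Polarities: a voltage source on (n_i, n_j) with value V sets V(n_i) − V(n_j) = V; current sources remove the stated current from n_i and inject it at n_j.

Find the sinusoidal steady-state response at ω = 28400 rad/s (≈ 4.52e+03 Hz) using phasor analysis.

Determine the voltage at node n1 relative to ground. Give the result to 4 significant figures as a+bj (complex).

MNA unknowns: 4 node voltages V₁..V_4 plus 1 source current (V1)
R1: Y=0.0001435+0.000j on G[3,1]
I1: z[4]−=0.194, z[3]+=0.194
R2: Y=0.004608+0.000j on G[3,0]
L1: Y=0.000-0.03762j on G[0,2]
L2: Y=0.000-0.001036j on G[0,4]
C1: Y=0.000+0.2286j on G[0,1]
R3: Y=0.004695+0.000j on G[1,2]
R4: Y=0.001297+0.000j on G[4,3]
V1: row V0−V4=2.48, i_V1 at 0,4
solve → V1=0.0004143-0.01984j, V2=0.002444-0.0002533j, V3=31.54-0.0004705j, V4=-2.480+0.000j
aux → i_V1=0.1499+0.002569j

0.0004143-0.01984j V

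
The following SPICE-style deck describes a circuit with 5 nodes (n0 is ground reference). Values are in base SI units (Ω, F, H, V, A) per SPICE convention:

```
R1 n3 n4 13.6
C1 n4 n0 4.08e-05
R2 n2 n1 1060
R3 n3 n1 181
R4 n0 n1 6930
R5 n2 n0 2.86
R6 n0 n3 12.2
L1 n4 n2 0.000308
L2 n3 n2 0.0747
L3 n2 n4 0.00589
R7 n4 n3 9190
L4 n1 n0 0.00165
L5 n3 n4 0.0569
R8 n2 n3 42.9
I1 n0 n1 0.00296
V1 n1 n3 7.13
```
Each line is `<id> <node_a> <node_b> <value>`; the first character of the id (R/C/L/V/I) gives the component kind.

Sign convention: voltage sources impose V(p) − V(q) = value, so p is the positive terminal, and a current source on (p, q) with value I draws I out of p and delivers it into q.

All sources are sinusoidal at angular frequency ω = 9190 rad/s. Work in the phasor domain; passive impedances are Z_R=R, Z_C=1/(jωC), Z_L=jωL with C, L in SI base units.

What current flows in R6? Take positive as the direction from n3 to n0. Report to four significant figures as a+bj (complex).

Element admittances at ω=9190 rad/s:
  Y(R1) = 0.07353+0.000j S between n3,n4
  Y(C1) = 0.000+0.3750j S between n4,n0
  Y(R2) = 0.0009434+0.000j S between n2,n1
  Y(R3) = 0.005525+0.000j S between n3,n1
  Y(R4) = 0.0001443+0.000j S between n0,n1
  Y(R5) = 0.3497+0.000j S between n2,n0
  Y(R6) = 0.08197+0.000j S between n0,n3
  Y(L1) = 0.000-0.3533j S between n4,n2
  Y(L2) = 0.000-0.001457j S between n3,n2
  Y(L3) = 0.000-0.01847j S between n2,n4
  Y(R7) = 0.0001088+0.000j S between n4,n3
  Y(L4) = 0.000-0.06595j S between n1,n0
  Y(L5) = 0.000-0.001912j S between n3,n4
  Y(R8) = 0.02331+0.000j S between n2,n3
  I1: injects 0.00296 A into n1 (from n0)
  V1: constraint V(n1)−V(n3) = 7.13
Assemble and solve the 5×5 MNA system:
  V(n1)=6.313+2.578j  V(n2)=0.3886+0.2149j  V(n3)=-0.8173+2.578j  V(n4)=0.3454+0.6316j
  i(V1)=-0.2129+0.4137j

-0.06699+0.2113j A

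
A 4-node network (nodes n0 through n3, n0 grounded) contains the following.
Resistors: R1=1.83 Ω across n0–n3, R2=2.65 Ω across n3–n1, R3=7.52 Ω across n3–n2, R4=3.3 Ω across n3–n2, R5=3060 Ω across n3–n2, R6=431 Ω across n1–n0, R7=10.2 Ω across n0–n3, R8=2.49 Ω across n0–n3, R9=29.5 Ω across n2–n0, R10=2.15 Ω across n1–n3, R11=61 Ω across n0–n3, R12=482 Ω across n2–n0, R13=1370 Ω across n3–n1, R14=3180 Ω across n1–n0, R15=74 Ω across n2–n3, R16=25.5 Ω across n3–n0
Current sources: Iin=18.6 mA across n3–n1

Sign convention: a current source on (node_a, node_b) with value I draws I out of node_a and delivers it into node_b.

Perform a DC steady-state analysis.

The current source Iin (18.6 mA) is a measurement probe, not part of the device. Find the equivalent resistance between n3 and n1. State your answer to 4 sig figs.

R_eq = 1.182 Ω

MNA unknowns: 3 node voltages V₁..V_3
R1: Y=0.5464 on G[0,3]
R2: Y=0.3774 on G[3,1]
R3: Y=0.1330 on G[3,2]
R4: Y=0.3030 on G[3,2]
R5: Y=0.0003268 on G[3,2]
R6: Y=0.002320 on G[1,0]
R7: Y=0.09804 on G[0,3]
R8: Y=0.4016 on G[0,3]
R9: Y=0.03390 on G[2,0]
R10: Y=0.4651 on G[1,3]
R11: Y=0.01639 on G[0,3]
R12: Y=0.002075 on G[2,0]
R13: Y=0.0007299 on G[3,1]
R14: Y=0.0003145 on G[1,0]
R15: Y=0.01351 on G[2,3]
R16: Y=0.03922 on G[3,0]
Iin: z[3]−=0.0186, z[1]+=0.0186
solve → V1=0.02194, V2=-4.716e-05, V3=-5.093e-05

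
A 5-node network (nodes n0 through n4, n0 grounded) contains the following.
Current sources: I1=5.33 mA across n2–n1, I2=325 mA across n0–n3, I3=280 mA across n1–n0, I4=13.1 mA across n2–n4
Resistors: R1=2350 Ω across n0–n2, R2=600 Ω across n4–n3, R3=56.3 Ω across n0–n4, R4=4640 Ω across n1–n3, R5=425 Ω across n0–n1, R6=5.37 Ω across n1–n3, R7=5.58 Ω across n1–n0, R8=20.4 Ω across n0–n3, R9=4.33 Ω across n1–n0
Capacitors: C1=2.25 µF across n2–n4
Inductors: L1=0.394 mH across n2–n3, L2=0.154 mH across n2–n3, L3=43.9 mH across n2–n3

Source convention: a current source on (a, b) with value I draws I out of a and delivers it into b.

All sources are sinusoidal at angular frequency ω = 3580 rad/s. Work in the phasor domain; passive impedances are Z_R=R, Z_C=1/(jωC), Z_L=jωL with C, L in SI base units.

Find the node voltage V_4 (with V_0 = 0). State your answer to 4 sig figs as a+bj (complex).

0.8542+0.1556j V

Apply KCL at each of the 4 non-ground nodes and solve the resulting linear system.
Node n1: branches {I1, R4, R5, R6, R7, I3, R9} → V_1 = -0.07529-0.004830j
Node n2: branches {I1, R1, C1, L1, L2, L3, I4} → V_2 = 1.233-0.02358j
Node n3: branches {R2, R4, R6, I2, R8, L1, L2, L3} → V_3 = 1.231-0.01552j
Node n4: branches {R2, C1, R3, I4} → V_4 = 0.8542+0.1556j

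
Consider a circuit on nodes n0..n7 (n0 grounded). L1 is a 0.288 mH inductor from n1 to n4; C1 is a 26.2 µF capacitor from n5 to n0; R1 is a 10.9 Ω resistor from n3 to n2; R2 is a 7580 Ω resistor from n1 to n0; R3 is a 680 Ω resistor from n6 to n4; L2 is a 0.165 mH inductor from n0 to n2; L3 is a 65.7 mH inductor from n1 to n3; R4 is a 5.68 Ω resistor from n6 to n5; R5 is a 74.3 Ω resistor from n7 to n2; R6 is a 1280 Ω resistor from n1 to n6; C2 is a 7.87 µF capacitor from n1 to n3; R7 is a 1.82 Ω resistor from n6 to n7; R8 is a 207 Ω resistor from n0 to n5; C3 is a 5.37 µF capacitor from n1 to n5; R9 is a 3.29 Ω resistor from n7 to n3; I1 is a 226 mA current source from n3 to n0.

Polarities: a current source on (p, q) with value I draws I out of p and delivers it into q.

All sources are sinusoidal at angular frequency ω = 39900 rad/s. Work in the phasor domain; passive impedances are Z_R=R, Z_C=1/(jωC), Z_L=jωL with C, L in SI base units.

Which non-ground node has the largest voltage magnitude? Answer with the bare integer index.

3

Apply KCL at each of the 7 non-ground nodes and solve the resulting linear system.
Node n1: branches {L1, R2, L3, R6, C2, C3} → V_1 = -0.7942+0.4585j
Node n2: branches {R1, L2, R5} → V_2 = -0.6946-0.3642j
Node n3: branches {R1, L3, C2, R9, I1} → V_3 = -1.267+0.6615j
Node n4: branches {L1, R3} → V_4 = -0.7933+0.4599j
Node n5: branches {C1, R4, R8, C3} → V_5 = -0.1017+0.1627j
Node n6: branches {R3, R4, R6, R7} → V_6 = -0.7106+0.4058j
Node n7: branches {R5, R7, R9} → V_7 = -0.9054+0.4835j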